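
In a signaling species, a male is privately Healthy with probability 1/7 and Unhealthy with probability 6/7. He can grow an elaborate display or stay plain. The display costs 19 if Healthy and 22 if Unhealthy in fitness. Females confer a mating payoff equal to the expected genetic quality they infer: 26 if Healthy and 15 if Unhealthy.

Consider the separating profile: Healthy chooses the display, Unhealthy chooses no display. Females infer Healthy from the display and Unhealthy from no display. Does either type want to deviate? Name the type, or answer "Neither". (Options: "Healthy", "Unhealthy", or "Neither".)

The display pays 26; no display pays 15.
Healthy: assigned the display, nets 26 − 19 = 7; deviating to no display nets 15.
Unhealthy: assigned no display, nets 15; deviating to the display nets 26 − 22 = 4.
The Healthy type gains 8 by deviating.

Healthy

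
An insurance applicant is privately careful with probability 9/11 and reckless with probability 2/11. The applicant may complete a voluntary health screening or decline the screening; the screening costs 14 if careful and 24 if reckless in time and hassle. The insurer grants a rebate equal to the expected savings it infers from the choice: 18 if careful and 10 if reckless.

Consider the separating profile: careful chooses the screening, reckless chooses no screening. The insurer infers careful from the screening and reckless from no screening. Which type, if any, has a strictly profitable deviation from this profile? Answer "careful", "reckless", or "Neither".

The screening pays 18; no screening pays 10.
careful: assigned the screening, nets 18 − 14 = 4; deviating to no screening nets 10.
reckless: assigned no screening, nets 10; deviating to the screening nets 18 − 24 = -6.
The careful type gains 6 by deviating.

careful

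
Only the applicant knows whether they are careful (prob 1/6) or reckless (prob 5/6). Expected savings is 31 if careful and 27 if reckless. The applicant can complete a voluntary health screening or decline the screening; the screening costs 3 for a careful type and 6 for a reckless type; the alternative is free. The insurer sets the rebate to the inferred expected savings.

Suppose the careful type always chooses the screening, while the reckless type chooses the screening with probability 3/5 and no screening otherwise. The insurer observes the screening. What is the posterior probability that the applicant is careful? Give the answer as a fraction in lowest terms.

1/4

P(the screening) = (1/6)·1 + (5/6)·(3/5) = 2/3.
By Bayes' rule, P(careful | the screening) = (1/6) / (2/3) = 1/4.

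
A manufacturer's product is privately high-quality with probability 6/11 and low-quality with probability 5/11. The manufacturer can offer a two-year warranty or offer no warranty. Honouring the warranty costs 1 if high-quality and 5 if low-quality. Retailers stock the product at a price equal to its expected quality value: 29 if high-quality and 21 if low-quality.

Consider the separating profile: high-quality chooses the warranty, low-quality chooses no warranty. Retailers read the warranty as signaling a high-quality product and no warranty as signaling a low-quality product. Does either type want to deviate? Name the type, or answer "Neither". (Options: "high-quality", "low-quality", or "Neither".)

low-quality

The warranty pays 29; no warranty pays 21.
high-quality: assigned the warranty, nets 29 − 1 = 28; deviating to no warranty nets 21.
low-quality: assigned no warranty, nets 21; deviating to the warranty nets 29 − 5 = 24.
The low-quality type gains 3 by deviating.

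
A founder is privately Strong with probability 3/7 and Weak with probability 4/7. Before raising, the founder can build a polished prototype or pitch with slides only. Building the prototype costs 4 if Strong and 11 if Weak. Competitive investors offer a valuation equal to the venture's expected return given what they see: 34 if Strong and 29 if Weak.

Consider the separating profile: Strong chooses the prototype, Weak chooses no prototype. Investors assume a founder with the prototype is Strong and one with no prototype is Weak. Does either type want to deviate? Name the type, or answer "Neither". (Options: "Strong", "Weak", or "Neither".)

Neither

The prototype pays 34; no prototype pays 29.
Strong: assigned the prototype, nets 34 − 4 = 30; deviating to no prototype nets 29.
Weak: assigned no prototype, nets 29; deviating to the prototype nets 34 − 11 = 23.
Both types strictly prefer their assigned action; no profitable deviation.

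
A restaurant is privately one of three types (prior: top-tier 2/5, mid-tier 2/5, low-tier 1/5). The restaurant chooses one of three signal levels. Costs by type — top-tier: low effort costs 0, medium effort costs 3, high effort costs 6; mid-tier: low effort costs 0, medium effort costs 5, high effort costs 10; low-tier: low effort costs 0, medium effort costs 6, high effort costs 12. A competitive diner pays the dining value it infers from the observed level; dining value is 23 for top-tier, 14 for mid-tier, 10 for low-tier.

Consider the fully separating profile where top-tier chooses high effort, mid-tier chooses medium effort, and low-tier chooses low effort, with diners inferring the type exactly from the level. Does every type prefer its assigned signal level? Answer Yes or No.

No

Separating price premiums: high effort → 23, medium effort → 14, low effort → 10.
top-tier (assigned high effort): low effort: 10 − 0 = 10; medium effort: 14 − 3 = 11; high effort: 23 − 6 = 17. top-tier stays.
mid-tier (assigned medium effort): low effort: 10 − 0 = 10; medium effort: 14 − 5 = 9; high effort: 23 − 10 = 13. mid-tier prefers high effort.
low-tier (assigned low effort): low effort: 10 − 0 = 10; medium effort: 14 − 6 = 8; high effort: 23 − 12 = 11. low-tier prefers high effort.
At least one type deviates; the separating profile fails.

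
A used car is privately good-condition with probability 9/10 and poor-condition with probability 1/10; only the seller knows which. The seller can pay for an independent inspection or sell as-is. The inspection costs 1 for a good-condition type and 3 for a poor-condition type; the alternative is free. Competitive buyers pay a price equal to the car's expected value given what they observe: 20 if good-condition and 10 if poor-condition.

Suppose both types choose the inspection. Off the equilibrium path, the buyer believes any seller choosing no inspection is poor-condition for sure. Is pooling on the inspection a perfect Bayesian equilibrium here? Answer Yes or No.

Yes

On path, the buyer holds the prior and pays 9/10·20 + 1/10·10 = 19. Off path (no inspection), believing poor-condition, it pays 10.
good-condition: the inspection nets 19 − 1 = 18; no inspection nets 10. good-condition stays.
poor-condition: the inspection nets 19 − 3 = 16; no inspection nets 10. poor-condition stays.
No type deviates, so pooling is sustained.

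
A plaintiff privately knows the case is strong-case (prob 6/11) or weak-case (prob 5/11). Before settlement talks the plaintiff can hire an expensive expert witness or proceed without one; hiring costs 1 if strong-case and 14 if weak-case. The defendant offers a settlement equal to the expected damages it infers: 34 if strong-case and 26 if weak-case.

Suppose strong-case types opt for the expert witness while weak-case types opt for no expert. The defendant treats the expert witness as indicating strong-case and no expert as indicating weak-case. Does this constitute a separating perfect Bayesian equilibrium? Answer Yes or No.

Yes

Under these beliefs, the expert witness earns settlement 34 and no expert earns settlement 26.
strong-case: the expert witness nets 34 − 1 = 33; no expert nets 26. strong-case prefers the expert witness.
weak-case: the expert witness nets 34 − 14 = 20; no expert nets 26. weak-case prefers no expert.
Neither type deviates, so the separating profile is an equilibrium.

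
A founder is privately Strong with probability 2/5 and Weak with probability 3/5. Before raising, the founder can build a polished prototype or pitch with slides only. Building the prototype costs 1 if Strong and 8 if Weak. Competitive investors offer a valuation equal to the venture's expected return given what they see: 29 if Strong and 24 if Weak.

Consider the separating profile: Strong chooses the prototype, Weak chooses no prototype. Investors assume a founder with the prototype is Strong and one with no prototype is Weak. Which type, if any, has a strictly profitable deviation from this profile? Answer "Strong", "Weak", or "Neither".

Neither

The prototype pays 29; no prototype pays 24.
Strong: assigned the prototype, nets 29 − 1 = 28; deviating to no prototype nets 24.
Weak: assigned no prototype, nets 24; deviating to the prototype nets 29 − 8 = 21.
Both types strictly prefer their assigned action; no profitable deviation.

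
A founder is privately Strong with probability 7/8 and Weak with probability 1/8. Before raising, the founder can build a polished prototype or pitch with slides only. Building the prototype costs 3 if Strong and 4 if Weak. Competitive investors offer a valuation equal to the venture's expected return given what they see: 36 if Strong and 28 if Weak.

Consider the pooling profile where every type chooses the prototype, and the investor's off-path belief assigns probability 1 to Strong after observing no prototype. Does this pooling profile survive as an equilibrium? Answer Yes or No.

No

On path, the investor holds the prior and pays 7/8·36 + 1/8·28 = 35. Off path (no prototype), believing Strong, it pays 36.
Strong: the prototype nets 35 − 3 = 32; no prototype nets 36. Strong would deviate.
Weak: the prototype nets 35 − 4 = 31; no prototype nets 36. Weak would deviate.
A type deviates, so pooling fails.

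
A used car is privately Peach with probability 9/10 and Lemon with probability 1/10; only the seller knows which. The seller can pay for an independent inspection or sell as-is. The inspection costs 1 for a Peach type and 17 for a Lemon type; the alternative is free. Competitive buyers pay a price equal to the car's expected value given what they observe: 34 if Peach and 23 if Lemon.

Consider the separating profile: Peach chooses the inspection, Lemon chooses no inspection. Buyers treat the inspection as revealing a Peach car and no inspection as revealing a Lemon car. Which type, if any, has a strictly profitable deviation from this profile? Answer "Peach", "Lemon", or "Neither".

Neither

The inspection pays 34; no inspection pays 23.
Peach: assigned the inspection, nets 34 − 1 = 33; deviating to no inspection nets 23.
Lemon: assigned no inspection, nets 23; deviating to the inspection nets 34 − 17 = 17.
Both types strictly prefer their assigned action; no profitable deviation.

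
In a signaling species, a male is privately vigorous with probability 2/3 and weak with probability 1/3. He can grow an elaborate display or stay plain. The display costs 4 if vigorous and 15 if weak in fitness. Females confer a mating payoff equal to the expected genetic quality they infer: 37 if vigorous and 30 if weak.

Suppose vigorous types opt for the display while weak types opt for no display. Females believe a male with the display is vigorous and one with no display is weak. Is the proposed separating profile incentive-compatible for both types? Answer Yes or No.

Yes

Under these beliefs, the display earns mating payoff 37 and no display earns mating payoff 30.
vigorous: the display nets 37 − 4 = 33; no display nets 30. vigorous prefers the display.
weak: the display nets 37 − 15 = 22; no display nets 30. weak prefers no display.
Neither type deviates, so the separating profile is an equilibrium.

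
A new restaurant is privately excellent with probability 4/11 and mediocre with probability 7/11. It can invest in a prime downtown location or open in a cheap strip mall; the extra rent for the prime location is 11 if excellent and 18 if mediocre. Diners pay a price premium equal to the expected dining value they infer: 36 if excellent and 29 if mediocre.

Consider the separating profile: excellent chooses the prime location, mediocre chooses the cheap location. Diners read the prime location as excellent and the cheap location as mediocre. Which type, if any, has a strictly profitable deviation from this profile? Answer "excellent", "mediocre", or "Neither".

excellent

The prime location pays 36; the cheap location pays 29.
excellent: assigned the prime location, nets 36 − 11 = 25; deviating to the cheap location nets 29.
mediocre: assigned the cheap location, nets 29; deviating to the prime location nets 36 − 18 = 18.
The excellent type gains 4 by deviating.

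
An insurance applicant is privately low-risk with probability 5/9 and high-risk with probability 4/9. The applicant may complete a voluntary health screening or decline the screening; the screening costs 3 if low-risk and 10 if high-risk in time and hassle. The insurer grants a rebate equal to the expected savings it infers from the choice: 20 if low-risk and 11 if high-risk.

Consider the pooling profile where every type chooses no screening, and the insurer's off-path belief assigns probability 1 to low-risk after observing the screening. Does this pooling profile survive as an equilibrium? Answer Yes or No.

No

On path, the insurer holds the prior and pays 5/9·20 + 4/9·11 = 16. Off path (the screening), believing low-risk, it pays 20.
low-risk: no screening nets 16; the screening nets 20 − 3 = 17. low-risk would deviate.
high-risk: no screening nets 16; the screening nets 20 − 10 = 10. high-risk stays.
A type deviates, so pooling fails.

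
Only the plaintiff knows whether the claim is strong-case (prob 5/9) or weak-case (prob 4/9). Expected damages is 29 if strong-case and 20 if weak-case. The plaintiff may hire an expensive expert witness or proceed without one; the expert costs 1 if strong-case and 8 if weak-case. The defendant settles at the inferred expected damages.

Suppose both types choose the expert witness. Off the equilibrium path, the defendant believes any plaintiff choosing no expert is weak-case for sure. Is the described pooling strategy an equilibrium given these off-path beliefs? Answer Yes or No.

No

On path, the defendant holds the prior and pays 5/9·29 + 4/9·20 = 25. Off path (no expert), believing weak-case, it pays 20.
strong-case: the expert witness nets 25 − 1 = 24; no expert nets 20. strong-case stays.
weak-case: the expert witness nets 25 − 8 = 17; no expert nets 20. weak-case would deviate.
A type deviates, so pooling fails.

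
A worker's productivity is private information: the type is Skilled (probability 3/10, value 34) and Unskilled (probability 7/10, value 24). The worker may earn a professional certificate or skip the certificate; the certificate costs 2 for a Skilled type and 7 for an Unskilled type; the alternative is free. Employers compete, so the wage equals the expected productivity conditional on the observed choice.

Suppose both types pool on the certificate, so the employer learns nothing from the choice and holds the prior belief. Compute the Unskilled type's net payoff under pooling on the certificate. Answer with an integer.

20

Pooled wage = 3/10·34 + 7/10·24 = 27.
Unskilled pays cost 7 for the certificate, so net payoff = 27 − 7 = 20.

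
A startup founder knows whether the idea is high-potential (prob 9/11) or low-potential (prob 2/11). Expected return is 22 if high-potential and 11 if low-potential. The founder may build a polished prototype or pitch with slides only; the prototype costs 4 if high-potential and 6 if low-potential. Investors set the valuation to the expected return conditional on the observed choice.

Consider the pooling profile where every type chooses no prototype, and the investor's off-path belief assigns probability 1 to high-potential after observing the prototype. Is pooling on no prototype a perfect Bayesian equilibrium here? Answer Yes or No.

On path, the investor holds the prior and pays 9/11·22 + 2/11·11 = 20. Off path (the prototype), believing high-potential, it pays 22.
high-potential: no prototype nets 20; the prototype nets 22 − 4 = 18. high-potential stays.
low-potential: no prototype nets 20; the prototype nets 22 − 6 = 16. low-potential stays.
No type deviates, so pooling is sustained.

Yes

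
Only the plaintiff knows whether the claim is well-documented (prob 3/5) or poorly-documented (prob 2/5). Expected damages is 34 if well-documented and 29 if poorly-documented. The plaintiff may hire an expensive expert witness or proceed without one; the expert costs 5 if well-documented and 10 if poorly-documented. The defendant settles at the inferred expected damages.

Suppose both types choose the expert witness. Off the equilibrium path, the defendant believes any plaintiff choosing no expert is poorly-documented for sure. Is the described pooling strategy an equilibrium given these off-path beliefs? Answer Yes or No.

On path, the defendant holds the prior and pays 3/5·34 + 2/5·29 = 32. Off path (no expert), believing poorly-documented, it pays 29.
well-documented: the expert witness nets 32 − 5 = 27; no expert nets 29. well-documented would deviate.
poorly-documented: the expert witness nets 32 − 10 = 22; no expert nets 29. poorly-documented would deviate.
A type deviates, so pooling fails.

No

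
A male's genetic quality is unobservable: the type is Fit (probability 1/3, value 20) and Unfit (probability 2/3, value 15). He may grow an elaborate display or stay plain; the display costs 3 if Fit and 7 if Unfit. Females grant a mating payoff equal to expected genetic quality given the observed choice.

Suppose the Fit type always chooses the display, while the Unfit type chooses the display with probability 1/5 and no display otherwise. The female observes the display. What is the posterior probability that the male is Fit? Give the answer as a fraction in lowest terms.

P(the display) = (1/3)·1 + (2/3)·(1/5) = 7/15.
By Bayes' rule, P(Fit | the display) = (1/3) / (7/15) = 5/7.

5/7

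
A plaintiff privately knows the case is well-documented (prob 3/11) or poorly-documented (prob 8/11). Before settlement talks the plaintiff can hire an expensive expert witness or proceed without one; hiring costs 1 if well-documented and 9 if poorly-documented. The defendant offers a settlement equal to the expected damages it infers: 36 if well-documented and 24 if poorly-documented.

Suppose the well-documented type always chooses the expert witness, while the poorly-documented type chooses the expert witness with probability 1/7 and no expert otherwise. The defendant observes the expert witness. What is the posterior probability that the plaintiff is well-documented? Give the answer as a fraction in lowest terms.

P(the expert witness) = (3/11)·1 + (8/11)·(1/7) = 29/77.
By Bayes' rule, P(well-documented | the expert witness) = (3/11) / (29/77) = 21/29.

21/29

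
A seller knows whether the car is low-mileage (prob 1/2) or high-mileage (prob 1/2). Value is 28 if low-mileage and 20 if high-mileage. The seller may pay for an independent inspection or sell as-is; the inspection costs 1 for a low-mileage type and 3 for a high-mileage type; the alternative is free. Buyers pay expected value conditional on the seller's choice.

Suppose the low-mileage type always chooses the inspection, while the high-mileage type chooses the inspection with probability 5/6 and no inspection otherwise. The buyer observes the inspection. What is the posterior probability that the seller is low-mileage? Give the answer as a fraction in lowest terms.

6/11

P(the inspection) = (1/2)·1 + (1/2)·(5/6) = 11/12.
By Bayes' rule, P(low-mileage | the inspection) = (1/2) / (11/12) = 6/11.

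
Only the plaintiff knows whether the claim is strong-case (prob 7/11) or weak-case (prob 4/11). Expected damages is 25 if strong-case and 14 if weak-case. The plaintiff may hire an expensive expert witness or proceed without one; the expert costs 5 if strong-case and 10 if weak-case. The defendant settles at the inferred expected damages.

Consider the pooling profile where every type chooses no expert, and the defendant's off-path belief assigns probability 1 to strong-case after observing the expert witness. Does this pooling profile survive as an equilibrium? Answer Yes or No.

On path, the defendant holds the prior and pays 7/11·25 + 4/11·14 = 21. Off path (the expert witness), believing strong-case, it pays 25.
strong-case: no expert nets 21; the expert witness nets 25 − 5 = 20. strong-case stays.
weak-case: no expert nets 21; the expert witness nets 25 − 10 = 15. weak-case stays.
No type deviates, so pooling is sustained.

Yes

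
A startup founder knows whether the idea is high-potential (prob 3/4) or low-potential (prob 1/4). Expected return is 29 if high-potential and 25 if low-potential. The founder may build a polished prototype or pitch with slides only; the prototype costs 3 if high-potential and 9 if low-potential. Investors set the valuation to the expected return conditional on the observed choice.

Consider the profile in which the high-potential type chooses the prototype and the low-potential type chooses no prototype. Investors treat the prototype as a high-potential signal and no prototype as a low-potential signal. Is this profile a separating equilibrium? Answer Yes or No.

Yes

Under these beliefs, the prototype earns valuation 29 and no prototype earns valuation 25.
high-potential: the prototype nets 29 − 3 = 26; no prototype nets 25. high-potential prefers the prototype.
low-potential: the prototype nets 29 − 9 = 20; no prototype nets 25. low-potential prefers no prototype.
Neither type deviates, so the separating profile is an equilibrium.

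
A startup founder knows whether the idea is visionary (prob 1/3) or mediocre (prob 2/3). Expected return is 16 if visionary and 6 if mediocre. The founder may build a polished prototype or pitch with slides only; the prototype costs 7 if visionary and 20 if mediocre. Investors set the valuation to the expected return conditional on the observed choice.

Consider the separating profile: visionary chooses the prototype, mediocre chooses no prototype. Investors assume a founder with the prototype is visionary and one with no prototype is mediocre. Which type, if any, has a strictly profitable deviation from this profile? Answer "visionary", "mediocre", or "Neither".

Neither

The prototype pays 16; no prototype pays 6.
visionary: assigned the prototype, nets 16 − 7 = 9; deviating to no prototype nets 6.
mediocre: assigned no prototype, nets 6; deviating to the prototype nets 16 − 20 = -4.
Both types strictly prefer their assigned action; no profitable deviation.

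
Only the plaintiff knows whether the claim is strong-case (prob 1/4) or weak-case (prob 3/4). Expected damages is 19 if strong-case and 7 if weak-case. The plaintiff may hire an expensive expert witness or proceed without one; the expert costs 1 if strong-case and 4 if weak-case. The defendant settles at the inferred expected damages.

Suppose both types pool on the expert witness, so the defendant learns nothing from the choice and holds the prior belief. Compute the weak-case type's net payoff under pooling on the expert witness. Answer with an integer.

Pooled settlement = 1/4·19 + 3/4·7 = 10.
weak-case pays cost 4 for the expert witness, so net payoff = 10 − 4 = 6.

6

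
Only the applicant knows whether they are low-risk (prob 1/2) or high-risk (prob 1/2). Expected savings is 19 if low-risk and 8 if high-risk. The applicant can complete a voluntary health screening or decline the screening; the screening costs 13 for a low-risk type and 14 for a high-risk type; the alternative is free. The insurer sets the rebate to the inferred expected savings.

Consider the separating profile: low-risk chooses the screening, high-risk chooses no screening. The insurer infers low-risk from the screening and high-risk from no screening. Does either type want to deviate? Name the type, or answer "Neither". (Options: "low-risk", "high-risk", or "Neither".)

The screening pays 19; no screening pays 8.
low-risk: assigned the screening, nets 19 − 13 = 6; deviating to no screening nets 8.
high-risk: assigned no screening, nets 8; deviating to the screening nets 19 − 14 = 5.
The low-risk type gains 2 by deviating.

low-risk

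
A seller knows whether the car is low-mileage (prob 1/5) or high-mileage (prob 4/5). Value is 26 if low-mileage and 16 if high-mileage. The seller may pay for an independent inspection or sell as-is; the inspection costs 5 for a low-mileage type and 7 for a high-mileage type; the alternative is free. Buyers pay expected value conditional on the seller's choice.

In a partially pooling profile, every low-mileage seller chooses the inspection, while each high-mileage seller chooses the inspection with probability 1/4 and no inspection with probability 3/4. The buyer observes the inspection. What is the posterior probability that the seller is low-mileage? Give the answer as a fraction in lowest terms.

P(the inspection) = (1/5)·1 + (4/5)·(1/4) = 2/5.
By Bayes' rule, P(low-mileage | the inspection) = (1/5) / (2/5) = 1/2.

1/2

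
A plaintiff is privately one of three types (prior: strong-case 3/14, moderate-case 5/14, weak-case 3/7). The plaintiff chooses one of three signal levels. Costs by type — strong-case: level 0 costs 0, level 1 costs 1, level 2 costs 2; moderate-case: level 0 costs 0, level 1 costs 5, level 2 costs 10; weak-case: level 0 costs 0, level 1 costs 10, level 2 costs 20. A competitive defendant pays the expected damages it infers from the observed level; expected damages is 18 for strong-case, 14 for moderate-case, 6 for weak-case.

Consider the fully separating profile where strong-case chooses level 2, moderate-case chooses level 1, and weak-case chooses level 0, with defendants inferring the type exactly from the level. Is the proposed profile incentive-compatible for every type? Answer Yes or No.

Separating settlements: level 2 → 18, level 1 → 14, level 0 → 6.
strong-case (assigned level 2): level 0: 6 − 0 = 6; level 1: 14 − 1 = 13; level 2: 18 − 2 = 16. strong-case stays.
moderate-case (assigned level 1): level 0: 6 − 0 = 6; level 1: 14 − 5 = 9; level 2: 18 − 10 = 8. moderate-case stays.
weak-case (assigned level 0): level 0: 6 − 0 = 6; level 1: 14 − 10 = 4; level 2: 18 − 20 = -2. weak-case stays.
Every type prefers its assigned level; separation holds.

Yes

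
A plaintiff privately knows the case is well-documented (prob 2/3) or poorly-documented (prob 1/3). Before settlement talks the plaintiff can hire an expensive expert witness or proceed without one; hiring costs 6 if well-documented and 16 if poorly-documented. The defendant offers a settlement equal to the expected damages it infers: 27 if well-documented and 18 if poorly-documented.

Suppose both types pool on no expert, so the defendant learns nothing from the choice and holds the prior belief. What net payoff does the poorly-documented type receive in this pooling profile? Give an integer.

Pooled settlement = 2/3·27 + 1/3·18 = 24.
poorly-documented pays no cost for no expert, so net payoff = 24.

24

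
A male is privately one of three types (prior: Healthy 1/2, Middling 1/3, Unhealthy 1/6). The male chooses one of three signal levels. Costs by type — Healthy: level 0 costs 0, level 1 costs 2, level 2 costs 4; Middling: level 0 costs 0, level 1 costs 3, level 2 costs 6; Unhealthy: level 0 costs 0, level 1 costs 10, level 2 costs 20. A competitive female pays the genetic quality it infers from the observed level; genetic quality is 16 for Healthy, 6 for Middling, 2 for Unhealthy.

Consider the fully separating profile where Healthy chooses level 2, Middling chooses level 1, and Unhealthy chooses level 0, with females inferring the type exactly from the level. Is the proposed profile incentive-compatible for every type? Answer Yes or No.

Separating mating payoffs: level 2 → 16, level 1 → 6, level 0 → 2.
Healthy (assigned level 2): level 0: 2 − 0 = 2; level 1: 6 − 2 = 4; level 2: 16 − 4 = 12. Healthy stays.
Middling (assigned level 1): level 0: 2 − 0 = 2; level 1: 6 − 3 = 3; level 2: 16 − 6 = 10. Middling prefers level 2.
Unhealthy (assigned level 0): level 0: 2 − 0 = 2; level 1: 6 − 10 = -4; level 2: 16 − 20 = -4. Unhealthy stays.
At least one type deviates; the separating profile fails.

No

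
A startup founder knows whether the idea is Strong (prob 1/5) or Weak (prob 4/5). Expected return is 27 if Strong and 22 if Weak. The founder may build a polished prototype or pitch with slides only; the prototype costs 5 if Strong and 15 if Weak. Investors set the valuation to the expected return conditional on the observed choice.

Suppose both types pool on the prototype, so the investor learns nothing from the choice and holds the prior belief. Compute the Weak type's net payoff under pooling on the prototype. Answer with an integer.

8

Pooled valuation = 1/5·27 + 4/5·22 = 23.
Weak pays cost 15 for the prototype, so net payoff = 23 − 15 = 8.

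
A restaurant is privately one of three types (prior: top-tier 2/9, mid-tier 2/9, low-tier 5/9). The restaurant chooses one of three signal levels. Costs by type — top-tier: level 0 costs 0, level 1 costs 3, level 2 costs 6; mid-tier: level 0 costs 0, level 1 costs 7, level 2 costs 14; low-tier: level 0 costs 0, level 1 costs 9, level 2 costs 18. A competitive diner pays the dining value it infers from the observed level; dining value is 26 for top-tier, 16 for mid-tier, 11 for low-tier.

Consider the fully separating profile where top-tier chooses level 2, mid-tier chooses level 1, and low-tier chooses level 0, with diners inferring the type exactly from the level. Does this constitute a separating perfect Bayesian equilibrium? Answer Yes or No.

Separating price premiums: level 2 → 26, level 1 → 16, level 0 → 11.
top-tier (assigned level 2): level 0: 11 − 0 = 11; level 1: 16 − 3 = 13; level 2: 26 − 6 = 20. top-tier stays.
mid-tier (assigned level 1): level 0: 11 − 0 = 11; level 1: 16 − 7 = 9; level 2: 26 − 14 = 12. mid-tier prefers level 2.
low-tier (assigned level 0): level 0: 11 − 0 = 11; level 1: 16 − 9 = 7; level 2: 26 − 18 = 8. low-tier stays.
At least one type deviates; the separating profile fails.

No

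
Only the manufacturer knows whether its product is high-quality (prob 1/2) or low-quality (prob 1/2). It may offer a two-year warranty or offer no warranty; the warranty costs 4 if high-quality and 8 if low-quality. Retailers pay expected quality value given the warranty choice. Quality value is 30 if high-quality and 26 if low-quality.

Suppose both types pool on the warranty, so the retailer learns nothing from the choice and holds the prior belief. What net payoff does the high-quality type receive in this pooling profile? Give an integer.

Pooled price = 1/2·30 + 1/2·26 = 28.
high-quality pays cost 4 for the warranty, so net payoff = 28 − 4 = 24.

24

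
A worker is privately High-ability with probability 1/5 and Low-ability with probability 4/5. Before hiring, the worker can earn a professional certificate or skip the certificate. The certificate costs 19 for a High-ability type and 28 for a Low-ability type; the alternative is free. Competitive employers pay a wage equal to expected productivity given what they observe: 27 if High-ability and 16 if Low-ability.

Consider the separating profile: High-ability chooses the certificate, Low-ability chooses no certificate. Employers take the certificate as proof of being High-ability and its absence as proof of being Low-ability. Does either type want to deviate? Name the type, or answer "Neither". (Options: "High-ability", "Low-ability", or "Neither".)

The certificate pays 27; no certificate pays 16.
High-ability: assigned the certificate, nets 27 − 19 = 8; deviating to no certificate nets 16.
Low-ability: assigned no certificate, nets 16; deviating to the certificate nets 27 − 28 = -1.
The High-ability type gains 8 by deviating.

High-ability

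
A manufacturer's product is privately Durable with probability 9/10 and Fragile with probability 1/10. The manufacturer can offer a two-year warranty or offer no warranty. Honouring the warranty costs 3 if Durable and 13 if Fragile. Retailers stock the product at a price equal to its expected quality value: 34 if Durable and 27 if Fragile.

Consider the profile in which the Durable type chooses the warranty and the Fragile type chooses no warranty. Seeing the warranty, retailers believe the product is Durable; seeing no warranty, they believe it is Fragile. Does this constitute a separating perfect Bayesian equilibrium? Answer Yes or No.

Under these beliefs, the warranty earns price 34 and no warranty earns price 27.
Durable: the warranty nets 34 − 3 = 31; no warranty nets 27. Durable prefers the warranty.
Fragile: the warranty nets 34 − 13 = 21; no warranty nets 27. Fragile prefers no warranty.
Neither type deviates, so the separating profile is an equilibrium.

Yes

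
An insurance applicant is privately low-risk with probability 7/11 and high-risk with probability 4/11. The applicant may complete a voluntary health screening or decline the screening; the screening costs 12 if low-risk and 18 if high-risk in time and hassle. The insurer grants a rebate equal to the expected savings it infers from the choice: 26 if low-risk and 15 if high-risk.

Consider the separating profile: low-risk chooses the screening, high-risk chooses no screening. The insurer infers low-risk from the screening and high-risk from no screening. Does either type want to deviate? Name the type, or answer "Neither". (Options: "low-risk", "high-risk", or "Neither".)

low-risk

The screening pays 26; no screening pays 15.
low-risk: assigned the screening, nets 26 − 12 = 14; deviating to no screening nets 15.
high-risk: assigned no screening, nets 15; deviating to the screening nets 26 − 18 = 8.
The low-risk type gains 1 by deviating.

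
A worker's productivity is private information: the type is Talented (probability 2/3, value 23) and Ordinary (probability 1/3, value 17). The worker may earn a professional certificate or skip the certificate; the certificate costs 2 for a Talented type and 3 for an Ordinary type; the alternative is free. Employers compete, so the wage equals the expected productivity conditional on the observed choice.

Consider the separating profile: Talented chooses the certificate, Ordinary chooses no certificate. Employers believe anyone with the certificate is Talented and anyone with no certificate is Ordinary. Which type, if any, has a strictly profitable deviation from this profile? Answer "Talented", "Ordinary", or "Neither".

Ordinary

The certificate pays 23; no certificate pays 17.
Talented: assigned the certificate, nets 23 − 2 = 21; deviating to no certificate nets 17.
Ordinary: assigned no certificate, nets 17; deviating to the certificate nets 23 − 3 = 20.
The Ordinary type gains 3 by deviating.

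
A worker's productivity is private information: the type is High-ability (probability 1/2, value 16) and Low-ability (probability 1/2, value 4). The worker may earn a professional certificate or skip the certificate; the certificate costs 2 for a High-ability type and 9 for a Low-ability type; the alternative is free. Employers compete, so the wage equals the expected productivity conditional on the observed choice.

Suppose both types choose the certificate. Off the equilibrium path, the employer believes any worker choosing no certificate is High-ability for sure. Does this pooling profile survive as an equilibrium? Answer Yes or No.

On path, the employer holds the prior and pays 1/2·16 + 1/2·4 = 10. Off path (no certificate), believing High-ability, it pays 16.
High-ability: the certificate nets 10 − 2 = 8; no certificate nets 16. High-ability would deviate.
Low-ability: the certificate nets 10 − 9 = 1; no certificate nets 16. Low-ability would deviate.
A type deviates, so pooling fails.

No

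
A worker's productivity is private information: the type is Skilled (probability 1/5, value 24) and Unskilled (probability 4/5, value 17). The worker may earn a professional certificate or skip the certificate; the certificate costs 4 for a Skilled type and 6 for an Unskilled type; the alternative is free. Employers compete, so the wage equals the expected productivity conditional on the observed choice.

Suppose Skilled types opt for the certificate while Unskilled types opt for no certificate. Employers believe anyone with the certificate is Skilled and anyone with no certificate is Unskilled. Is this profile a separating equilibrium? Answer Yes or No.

Under these beliefs, the certificate earns wage 24 and no certificate earns wage 17.
Skilled: the certificate nets 24 − 4 = 20; no certificate nets 17. Skilled prefers the certificate.
Unskilled: the certificate nets 24 − 6 = 18; no certificate nets 17. Unskilled would deviate to the certificate.
Unskilled has a profitable deviation, so the profile is not an equilibrium.

No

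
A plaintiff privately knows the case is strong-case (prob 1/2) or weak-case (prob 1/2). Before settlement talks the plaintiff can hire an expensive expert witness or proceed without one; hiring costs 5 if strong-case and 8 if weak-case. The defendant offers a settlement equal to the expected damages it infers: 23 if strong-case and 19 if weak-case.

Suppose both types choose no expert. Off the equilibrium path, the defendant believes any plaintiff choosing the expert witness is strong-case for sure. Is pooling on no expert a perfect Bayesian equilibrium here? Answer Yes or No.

Yes

On path, the defendant holds the prior and pays 1/2·23 + 1/2·19 = 21. Off path (the expert witness), believing strong-case, it pays 23.
strong-case: no expert nets 21; the expert witness nets 23 − 5 = 18. strong-case stays.
weak-case: no expert nets 21; the expert witness nets 23 − 8 = 15. weak-case stays.
No type deviates, so pooling is sustained.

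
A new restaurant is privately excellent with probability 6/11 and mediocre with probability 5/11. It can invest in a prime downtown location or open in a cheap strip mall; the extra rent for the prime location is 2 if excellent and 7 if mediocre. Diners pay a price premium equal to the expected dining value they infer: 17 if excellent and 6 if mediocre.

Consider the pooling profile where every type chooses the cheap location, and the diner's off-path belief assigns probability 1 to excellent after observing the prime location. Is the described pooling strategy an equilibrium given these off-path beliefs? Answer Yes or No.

No

On path, the diner holds the prior and pays 6/11·17 + 5/11·6 = 12. Off path (the prime location), believing excellent, it pays 17.
excellent: the cheap location nets 12; the prime location nets 17 − 2 = 15. excellent would deviate.
mediocre: the cheap location nets 12; the prime location nets 17 − 7 = 10. mediocre stays.
A type deviates, so pooling fails.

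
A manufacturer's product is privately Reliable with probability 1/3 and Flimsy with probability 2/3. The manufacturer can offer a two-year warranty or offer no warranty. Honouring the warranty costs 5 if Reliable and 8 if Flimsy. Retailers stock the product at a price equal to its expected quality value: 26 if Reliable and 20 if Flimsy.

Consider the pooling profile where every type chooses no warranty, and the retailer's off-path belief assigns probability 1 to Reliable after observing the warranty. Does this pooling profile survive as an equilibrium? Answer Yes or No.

On path, the retailer holds the prior and pays 1/3·26 + 2/3·20 = 22. Off path (the warranty), believing Reliable, it pays 26.
Reliable: no warranty nets 22; the warranty nets 26 − 5 = 21. Reliable stays.
Flimsy: no warranty nets 22; the warranty nets 26 − 8 = 18. Flimsy stays.
No type deviates, so pooling is sustained.

Yes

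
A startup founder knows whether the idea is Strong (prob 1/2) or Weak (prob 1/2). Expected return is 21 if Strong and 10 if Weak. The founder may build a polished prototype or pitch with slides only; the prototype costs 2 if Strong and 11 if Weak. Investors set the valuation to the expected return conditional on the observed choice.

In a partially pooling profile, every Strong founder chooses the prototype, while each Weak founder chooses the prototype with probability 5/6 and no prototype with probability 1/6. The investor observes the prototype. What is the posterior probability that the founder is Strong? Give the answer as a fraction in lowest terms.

P(the prototype) = (1/2)·1 + (1/2)·(5/6) = 11/12.
By Bayes' rule, P(Strong | the prototype) = (1/2) / (11/12) = 6/11.

6/11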